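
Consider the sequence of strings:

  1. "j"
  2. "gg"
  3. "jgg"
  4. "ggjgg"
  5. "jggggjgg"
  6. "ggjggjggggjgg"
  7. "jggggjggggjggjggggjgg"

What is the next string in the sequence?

ggjggjggggjggjggggjggggjggjggggjgg

Each term (from the third on) is the two preceding terms concatenated in order: term 3 = j·gg = jgg.
So term 8 is ggjggjggggjgg·jggggjggggjggjggggjgg.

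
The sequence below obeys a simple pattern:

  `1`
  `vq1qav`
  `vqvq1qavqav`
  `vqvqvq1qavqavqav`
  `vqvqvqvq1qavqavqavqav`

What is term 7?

Every step adds vq to the front and qav to the end of the previous string.
From vqvqvqvq1qavqavqavqav, 2 further steps: vqvqvqvq1qavqavqavqav → vqvqvqvqvq1qavqavqavqavqav → (answer).

vqvqvqvqvqvq1qavqavqavqavqavqav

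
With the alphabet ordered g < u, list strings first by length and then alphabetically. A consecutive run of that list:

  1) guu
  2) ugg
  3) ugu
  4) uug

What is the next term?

uuu

Find the rightmost character of uug below u, bump it to the next letter, and reset everything to its right to g.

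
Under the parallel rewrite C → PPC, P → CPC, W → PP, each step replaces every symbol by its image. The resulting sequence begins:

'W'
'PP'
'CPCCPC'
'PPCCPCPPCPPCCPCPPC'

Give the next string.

Applying the rule to each of the 18 symbols of PPCCPCPPCPPCCPCPPC gives the pieces CPC CPC PPC PPC CPC PPC CPC CPC PPC CPC CPC PPC PPC CPC PPC CPC CPC PPC, which concatenate to the answer.

CPCCPCPPCPPCCPCPPCCPCCPCPPCCPCCPCPPCPPCCPCPPCCPCCPCPPC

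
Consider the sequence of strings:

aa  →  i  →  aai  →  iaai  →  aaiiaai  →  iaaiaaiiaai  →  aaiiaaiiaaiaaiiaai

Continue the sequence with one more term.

iaaiaaiiaaiaaiiaaiiaaiaaiiaai

This is a Fibonacci-style word recurrence s(k) = s(k−2)·s(k−1): e.g. aa·i = aai.
The next term joins iaaiaaiiaai and aaiiaaiiaaiaaiiaai.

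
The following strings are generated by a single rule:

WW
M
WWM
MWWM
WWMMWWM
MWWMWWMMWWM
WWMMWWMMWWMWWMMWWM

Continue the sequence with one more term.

Each term (from the third on) is the two preceding terms concatenated in order: term 3 = WW·M = WWM.
So term 8 is MWWMWWMMWWM·WWMMWWMMWWMWWMMWWM.

MWWMWWMMWWMWWMMWWMMWWMWWMMWWM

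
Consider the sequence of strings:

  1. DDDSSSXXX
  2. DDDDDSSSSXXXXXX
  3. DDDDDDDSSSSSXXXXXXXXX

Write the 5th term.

The n-th term is 2n+1 D's then n+2 S's then 3n X's (n = 1, 2, …).
At n = 5 the blocks have lengths 11, 7, 15.

DDDDDDDDDDDSSSSSSSXXXXXXXXXXXXXXX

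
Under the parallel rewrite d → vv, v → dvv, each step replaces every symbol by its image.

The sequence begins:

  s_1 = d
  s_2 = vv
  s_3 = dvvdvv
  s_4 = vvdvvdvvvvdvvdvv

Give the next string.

dvvdvvvvdvvdvvvvdvvdvvdvvdvvvvdvvdvvvvdvvdvv

Applying the rule to each of the 16 symbols of vvdvvdvvvvdvvdvv gives the pieces dvv dvv vv dvv dvv vv dvv dvv dvv dvv vv dvv dvv vv dvv dvv, which concatenate to the answer.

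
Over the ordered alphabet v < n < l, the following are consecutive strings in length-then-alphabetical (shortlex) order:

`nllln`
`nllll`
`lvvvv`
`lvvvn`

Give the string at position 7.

Advancing 3 positions from lvvvn through lvvvn → lvvvl → lvvnv reaches term 7.

lvvnn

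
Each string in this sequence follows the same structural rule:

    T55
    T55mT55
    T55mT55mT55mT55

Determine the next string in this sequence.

T55mT55mT55mT55mT55mT55mT55mT55

Each string is two copies of the previous one joined by 'm'.
So the next term is two copies of T55mT55mT55mT55 with 'm' between the halves.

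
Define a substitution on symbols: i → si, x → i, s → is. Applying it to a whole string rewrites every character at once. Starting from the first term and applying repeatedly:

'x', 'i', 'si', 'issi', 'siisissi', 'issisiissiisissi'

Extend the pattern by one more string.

φ(issisiissiisissi) expands symbol-by-symbol to si is is si is si si is is si si is si is is si; joining the 16 pieces gives the next term.

siisissiissisiisissisiissiisissi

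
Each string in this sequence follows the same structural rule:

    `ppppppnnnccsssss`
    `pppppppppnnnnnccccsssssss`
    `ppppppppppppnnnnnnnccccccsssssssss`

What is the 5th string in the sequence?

Each string has the form p^{3n+3} n^{2n+1} c^{2n} s^{2n+3} (n = 1, 2, …).
Setting n = 5 gives 18, 11, 10, 13 characters in each block.

ppppppppppppppppppnnnnnnnnnnnccccccccccsssssssssssss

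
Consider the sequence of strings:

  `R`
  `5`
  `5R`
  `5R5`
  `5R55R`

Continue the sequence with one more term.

5R55R5R5

This is a Fibonacci-style word recurrence s(k) = s(k−1)·s(k−2): e.g. 5·R = 5R.
The next term joins 5R55R and 5R5.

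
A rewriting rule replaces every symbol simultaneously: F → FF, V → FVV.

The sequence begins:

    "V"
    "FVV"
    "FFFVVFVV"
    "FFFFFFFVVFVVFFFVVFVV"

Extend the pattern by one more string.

Applying the rule to each of the 20 symbols of FFFFFFFVVFVVFFFVVFVV gives the pieces FF FF FF FF FF FF FF FVV FVV FF FVV FVV FF FF FF FVV FVV FF FVV FVV, which concatenate to the answer.

FFFFFFFFFFFFFFFVVFVVFFFVVFVVFFFFFFFVVFVVFFFVVFVV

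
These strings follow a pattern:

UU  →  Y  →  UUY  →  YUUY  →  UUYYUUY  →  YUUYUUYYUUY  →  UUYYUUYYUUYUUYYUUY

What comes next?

YUUYUUYYUUYUUYYUUYYUUYUUYYUUY

This is a Fibonacci-style word recurrence s(k) = s(k−2)·s(k−1): e.g. UU·Y = UUY.
So term 8 is YUUYUUYYUUY·UUYYUUYYUUYUUYYUUY.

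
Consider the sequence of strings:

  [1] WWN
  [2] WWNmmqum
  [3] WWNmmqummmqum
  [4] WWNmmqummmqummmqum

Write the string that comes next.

WWNmmqummmqummmqummmqum

Each term is the previous one with mmqum appended.
One more step from WWNmmqummmqummmqum gives the answer.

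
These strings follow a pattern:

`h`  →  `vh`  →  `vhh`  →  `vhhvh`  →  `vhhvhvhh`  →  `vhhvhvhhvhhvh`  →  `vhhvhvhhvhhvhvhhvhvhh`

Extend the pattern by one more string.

vhhvhvhhvhhvhvhhvhvhhvhhvhvhhvhhvh

Each term (from the third on) is the previous term followed by the one before it: term 3 = vh·h = vhh.
So term 8 is vhhvhvhhvhhvhvhhvhvhh·vhhvhvhhvhhvh.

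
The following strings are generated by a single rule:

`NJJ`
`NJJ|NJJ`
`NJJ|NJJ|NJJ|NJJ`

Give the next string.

NJJ|NJJ|NJJ|NJJ|NJJ|NJJ|NJJ|NJJ

Each string is two copies of the previous one joined by '|'.
One more doubling of NJJ|NJJ|NJJ|NJJ gives the answer.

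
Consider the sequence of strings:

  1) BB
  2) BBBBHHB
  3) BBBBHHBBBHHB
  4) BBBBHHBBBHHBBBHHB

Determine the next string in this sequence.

Each term is the previous one with BBHHB appended.
So the next term is BBBBHHBBBHHBBBHHB·BBHHB.

BBBBHHBBBHHBBBHHBBBHHB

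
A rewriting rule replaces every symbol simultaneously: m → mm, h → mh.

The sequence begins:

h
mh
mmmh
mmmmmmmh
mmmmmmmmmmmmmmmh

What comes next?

Rewriting the 16 symbols of mmmmmmmmmmmmmmmh one by one yields mm mm mm mm mm mm mm mm mm mm mm mm mm mm mm mh; concatenated:

mmmmmmmmmmmmmmmmmmmmmmmmmmmmmmmh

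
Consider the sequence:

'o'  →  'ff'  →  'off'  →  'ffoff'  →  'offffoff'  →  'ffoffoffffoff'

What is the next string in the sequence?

offffoffffoffoffffoff

From term 3 onward, concatenate the second-to-last term with the last: o·ff = off, ff·off = ffoff, …
So term 7 is offffoff·ffoffoffffoff.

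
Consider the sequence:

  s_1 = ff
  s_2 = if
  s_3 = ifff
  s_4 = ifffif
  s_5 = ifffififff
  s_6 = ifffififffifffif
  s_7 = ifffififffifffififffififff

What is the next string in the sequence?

ifffififffifffififffififffifffififffifffif

Each term (from the third on) is the previous term followed by the one before it: term 3 = if·ff = ifff.
The next term joins ifffififffifffififffififff and ifffififffifffif.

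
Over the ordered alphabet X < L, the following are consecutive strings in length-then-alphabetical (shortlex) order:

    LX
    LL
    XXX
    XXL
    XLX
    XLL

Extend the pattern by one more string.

LXX

The successor of XLL increments the rightmost position that isn't already L and resets every position after it to X.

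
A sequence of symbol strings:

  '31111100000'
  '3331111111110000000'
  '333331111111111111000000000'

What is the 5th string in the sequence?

Each string has the form 3^{2n-1} 1^{4n+1} 0^{2n+3} (n = 1, 2, …).
For term 5, n = 5, so the run lengths are 9, 21, 13.

3333333331111111111111111111110000000000000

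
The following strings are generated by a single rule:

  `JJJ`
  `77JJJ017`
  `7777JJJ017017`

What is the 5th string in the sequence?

Each term wraps the previous one in 77 on the left and 017 on the right.
From 7777JJJ017017, 2 further steps: 7777JJJ017017 → 777777JJJ017017017 → (answer).

77777777JJJ017017017017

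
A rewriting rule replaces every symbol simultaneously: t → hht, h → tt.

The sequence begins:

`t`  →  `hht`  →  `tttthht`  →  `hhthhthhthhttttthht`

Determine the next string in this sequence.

Rewriting the 19 symbols of hhthhthhthhttttthht one by one yields tt tt hht tt tt hht tt tt hht tt tt hht hht hht hht hht tt tt hht; concatenated:

tttthhttttthhttttthhttttthhthhthhthhthhttttthht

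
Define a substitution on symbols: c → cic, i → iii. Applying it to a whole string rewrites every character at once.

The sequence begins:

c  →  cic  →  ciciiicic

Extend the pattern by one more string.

Apply φ to ciciiicic symbol by symbol: c→cic, i→iii, c→cic, i→iii, i→iii, i→iii, c→cic, i→iii, c→cic; joined: cic iii cic iii iii iii cic iii cic.

ciciiiciciiiiiiiiiciciiicic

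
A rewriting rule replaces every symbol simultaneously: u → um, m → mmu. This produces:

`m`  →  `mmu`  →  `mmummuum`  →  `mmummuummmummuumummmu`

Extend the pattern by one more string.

mmummuummmummuumummmummummuummmummuumummmuummmummummuum

Applying the rule to each of the 21 symbols of mmummuummmummuumummmu gives the pieces mmu mmu um mmu mmu um um mmu mmu mmu um mmu mmu um um mmu um mmu mmu mmu um, which concatenate to the answer.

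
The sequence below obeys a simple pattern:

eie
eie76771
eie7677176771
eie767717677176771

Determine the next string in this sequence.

eie76771767717677176771

Each term is the previous one with 76771 appended.
So the next term is eie767717677176771·76771.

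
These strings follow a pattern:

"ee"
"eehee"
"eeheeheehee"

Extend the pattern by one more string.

eeheeheeheeheeheeheehee

s(k+1) = s(k)·h·s(k) — each term doubles the last with 'h' between the halves.
So the next term is two copies of eeheeheehee with 'h' between the halves.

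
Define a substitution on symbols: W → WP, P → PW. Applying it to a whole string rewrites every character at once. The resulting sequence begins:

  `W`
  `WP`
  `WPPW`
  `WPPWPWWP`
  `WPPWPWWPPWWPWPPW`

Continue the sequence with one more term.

WPPWPWWPPWWPWPPWPWWPWPPWWPPWPWWP

φ(WPPWPWWPPWWPWPPW) expands symbol-by-symbol to WP PW PW WP PW WP WP PW PW WP WP PW WP PW PW WP; joining the 16 pieces gives the next term.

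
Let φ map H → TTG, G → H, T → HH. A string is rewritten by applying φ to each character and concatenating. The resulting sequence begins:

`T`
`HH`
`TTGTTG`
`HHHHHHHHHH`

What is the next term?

TTGTTGTTGTTGTTGTTGTTGTTGTTGTTG

Rewriting each symbol of HHHHHHHHHH: H→TTG, H→TTG, H→TTG, H→TTG, H→TTG, H→TTG, H→TTG, H→TTG, H→TTG, H→TTG, which concatenates to TTG TTG TTG TTG TTG TTG TTG TTG TTG TTG.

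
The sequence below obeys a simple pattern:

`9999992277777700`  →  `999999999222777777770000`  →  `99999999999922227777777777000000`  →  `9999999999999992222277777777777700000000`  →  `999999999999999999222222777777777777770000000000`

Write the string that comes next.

99999999999999999999922222227777777777777777000000000000

Term n consists of 3n 9's, followed by n 2's, followed by 2n+2 7's, followed by 2n-2 0's, where the shown terms are n = 2, 3, 4, 5, 6.
For the next term, n = 7, so the run lengths are 21, 7, 16, 12.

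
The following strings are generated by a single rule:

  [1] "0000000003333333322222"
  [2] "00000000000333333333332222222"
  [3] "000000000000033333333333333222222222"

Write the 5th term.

00000000000000000333333333333333333332222222222222

The n-th term is 2n+3 0's then 3n-1 3's then 2n-1 2's, where the shown terms are n = 3, 4, 5.
Setting n = 7 gives 17, 20, 13 characters in each block.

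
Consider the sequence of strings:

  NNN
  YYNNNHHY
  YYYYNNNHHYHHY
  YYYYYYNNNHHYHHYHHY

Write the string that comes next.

YYYYYYYYNNNHHYHHYHHYHHY

s(k+1) = YY·s(k)·HHY, so each term gains YY as a prefix and HHY as a suffix.
One more step from YYYYYYNNNHHYHHYHHY gives the answer.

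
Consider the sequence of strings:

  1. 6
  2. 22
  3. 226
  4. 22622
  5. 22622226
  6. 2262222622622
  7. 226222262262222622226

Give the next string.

2262222622622226222262262222622622

This is a Fibonacci-style word recurrence s(k) = s(k−1)·s(k−2): e.g. 22·6 = 226.
Continuing: 226222262262222622226 · 2262222622622 gives term 8.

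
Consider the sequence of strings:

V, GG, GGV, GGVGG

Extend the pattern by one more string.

From term 3 onward, concatenate the last term with the second-to-last: GG·V = GGV, GGV·GG = GGVGG, …
The next term joins GGVGG and GGV.

GGVGGGGV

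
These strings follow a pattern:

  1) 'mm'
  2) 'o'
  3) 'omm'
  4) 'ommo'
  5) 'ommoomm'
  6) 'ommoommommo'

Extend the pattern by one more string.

Each term (from the third on) is the previous term followed by the one before it: term 3 = o·mm = omm.
The next term joins ommoommommo and ommoomm.

ommoommommoommoomm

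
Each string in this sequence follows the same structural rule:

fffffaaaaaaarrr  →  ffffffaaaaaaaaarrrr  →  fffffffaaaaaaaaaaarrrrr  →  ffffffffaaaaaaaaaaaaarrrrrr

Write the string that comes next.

Each string has the form f^{n+2} a^{2n+1} r^{n}, where the shown terms are n = 3, 4, 5, 6.
At n = 7 the blocks have lengths 9, 15, 7.

fffffffffaaaaaaaaaaaaaaarrrrrrr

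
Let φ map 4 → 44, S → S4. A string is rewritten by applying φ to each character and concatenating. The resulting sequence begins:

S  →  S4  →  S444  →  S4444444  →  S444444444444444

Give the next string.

Rewriting the 16 symbols of S444444444444444 one by one yields S4 44 44 44 44 44 44 44 44 44 44 44 44 44 44 44; concatenated:

S4444444444444444444444444444444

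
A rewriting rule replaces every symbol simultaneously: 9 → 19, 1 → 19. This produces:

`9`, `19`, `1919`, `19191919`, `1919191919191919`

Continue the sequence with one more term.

Applying the rule to each of the 16 symbols of 1919191919191919 gives the pieces 19 19 19 19 19 19 19 19 19 19 19 19 19 19 19 19, which concatenate to the answer.

19191919191919191919191919191919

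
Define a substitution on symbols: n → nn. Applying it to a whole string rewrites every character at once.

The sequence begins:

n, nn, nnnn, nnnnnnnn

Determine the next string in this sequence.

nnnnnnnnnnnnnnnn

Expanding nnnnnnnn: n→nn, n→nn, n→nn, n→nn, n→nn, n→nn, n→nn, n→nn. Concatenated: nn nn nn nn nn nn nn nn.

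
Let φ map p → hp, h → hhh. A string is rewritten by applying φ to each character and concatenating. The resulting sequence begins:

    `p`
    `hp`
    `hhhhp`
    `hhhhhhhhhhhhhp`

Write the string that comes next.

hhhhhhhhhhhhhhhhhhhhhhhhhhhhhhhhhhhhhhhhp

φ(hhhhhhhhhhhhhp) expands symbol-by-symbol to hhh hhh hhh hhh hhh hhh hhh hhh hhh hhh hhh hhh hhh hp; joining the 14 pieces gives the next term.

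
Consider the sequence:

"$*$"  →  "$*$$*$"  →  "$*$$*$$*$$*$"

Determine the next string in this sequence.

$*$$*$$*$$*$$*$$*$$*$$*$

Each string is two copies of the previous one concatenated.
So the next term is two copies of $*$$*$$*$$*$.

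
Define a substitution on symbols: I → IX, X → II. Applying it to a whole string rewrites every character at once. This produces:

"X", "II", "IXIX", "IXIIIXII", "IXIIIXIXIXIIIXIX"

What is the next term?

IXIIIXIXIXIIIXIIIXIIIXIXIXIIIXII

Replace each of the 16 characters of IXIIIXIXIXIIIXIX in place — IX II IX IX IX II IX II IX II IX IX IX II IX II — and concatenate.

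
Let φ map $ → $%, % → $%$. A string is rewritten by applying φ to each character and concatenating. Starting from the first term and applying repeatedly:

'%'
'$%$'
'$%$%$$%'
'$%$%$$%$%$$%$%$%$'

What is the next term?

$%$%$$%$%$$%$%$%$$%$%$$%$%$%$$%$%$$%$%$$%

Replace each of the 17 characters of $%$%$$%$%$$%$%$%$ in place — $% $%$ $% $%$ $% $% $%$ $% $%$ $% $% $%$ $% $%$ $% $%$ $% — and concatenate.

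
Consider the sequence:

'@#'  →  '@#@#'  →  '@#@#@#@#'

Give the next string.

@#@#@#@#@#@#@#@#

s(k+1) = s(k)·s(k) — each term doubles the last.
One more doubling of @#@#@#@# gives the answer.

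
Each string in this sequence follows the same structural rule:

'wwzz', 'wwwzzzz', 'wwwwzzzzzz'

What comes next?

The n-th term is n+1 w's then 2n z's (n = 1, 2, …).
Setting n = 4 gives 5, 8 characters in each block.

wwwwwzzzzzzzz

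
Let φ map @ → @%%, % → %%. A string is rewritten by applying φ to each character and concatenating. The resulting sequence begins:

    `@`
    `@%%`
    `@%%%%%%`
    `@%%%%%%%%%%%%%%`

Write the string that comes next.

@%%%%%%%%%%%%%%%%%%%%%%%%%%%%%%

Applying the rule to each of the 15 symbols of @%%%%%%%%%%%%%% gives the pieces @%% %% %% %% %% %% %% %% %% %% %% %% %% %% %%, which concatenate to the answer.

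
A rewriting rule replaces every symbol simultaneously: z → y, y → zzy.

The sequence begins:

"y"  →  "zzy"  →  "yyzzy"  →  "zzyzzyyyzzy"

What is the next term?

yyzzyyyzzyzzyzzyyyzzy

Expanding zzyzzyyyzzy: z→y, z→y, y→zzy, z→y, z→y, y→zzy, y→zzy, y→zzy, z→y, z→y, y→zzy. Concatenated: y y zzy y y zzy zzy zzy y y zzy.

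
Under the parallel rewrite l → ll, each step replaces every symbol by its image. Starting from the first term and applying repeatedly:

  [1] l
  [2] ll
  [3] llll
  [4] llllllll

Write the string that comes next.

Apply φ to llllllll symbol by symbol: l→ll, l→ll, l→ll, l→ll, l→ll, l→ll, l→ll, l→ll; joined: ll ll ll ll ll ll ll ll.

llllllllllllllll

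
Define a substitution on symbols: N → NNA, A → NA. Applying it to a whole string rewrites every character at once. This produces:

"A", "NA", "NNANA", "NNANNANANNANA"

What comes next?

NNANNANANNANNANANNANANNANNANANNANA

Replace each of the 13 characters of NNANNANANNANA in place — NNA NNA NA NNA NNA NA NNA NA NNA NNA NA NNA NA — and concatenate.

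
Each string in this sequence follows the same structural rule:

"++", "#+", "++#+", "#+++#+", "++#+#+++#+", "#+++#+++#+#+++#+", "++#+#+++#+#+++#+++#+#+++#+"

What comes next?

This is a Fibonacci-style word recurrence s(k) = s(k−2)·s(k−1): e.g. ++·#+ = ++#+.
The next term joins #+++#+++#+#+++#+ and ++#+#+++#+#+++#+++#+#+++#+.

#+++#+++#+#+++#+++#+#+++#+#+++#+++#+#+++#+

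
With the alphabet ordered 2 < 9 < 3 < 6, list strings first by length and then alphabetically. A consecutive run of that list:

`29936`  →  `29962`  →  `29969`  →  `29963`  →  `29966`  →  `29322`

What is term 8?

Stepping forward 2 times from 29322: 29322 → 29329, then the target.

29323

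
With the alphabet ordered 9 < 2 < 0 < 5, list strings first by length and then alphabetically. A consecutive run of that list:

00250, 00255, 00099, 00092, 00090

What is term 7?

Advancing 2 positions from 00090 through 00090 → 00095 reaches term 7.

00029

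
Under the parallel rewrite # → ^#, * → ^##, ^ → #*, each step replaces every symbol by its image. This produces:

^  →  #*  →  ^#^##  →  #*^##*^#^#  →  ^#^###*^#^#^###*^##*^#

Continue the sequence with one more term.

Applying the rule to each of the 22 symbols of ^#^###*^#^#^###*^##*^# gives the pieces #* ^# #* ^# ^# ^# ^## #* ^# #* ^# #* ^# ^# ^# ^## #* ^# ^# ^## #* ^#, which concatenate to the answer.

#*^##*^#^#^#^###*^##*^##*^#^#^#^###*^#^#^###*^#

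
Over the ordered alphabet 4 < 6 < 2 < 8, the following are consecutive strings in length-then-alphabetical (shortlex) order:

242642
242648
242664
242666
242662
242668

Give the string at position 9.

Stepping forward 3 times from 242668: 242668 → 242624 → 242626, then the target.

242622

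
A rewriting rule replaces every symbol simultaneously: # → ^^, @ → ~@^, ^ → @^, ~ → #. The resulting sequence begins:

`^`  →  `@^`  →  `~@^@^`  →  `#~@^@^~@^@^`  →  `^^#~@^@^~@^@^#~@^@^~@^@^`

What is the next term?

φ(^^#~@^@^~@^@^#~@^@^~@^@^) expands symbol-by-symbol to @^ @^ ^^ # ~@^ @^ ~@^ @^ # ~@^ @^ ~@^ @^ ^^ # ~@^ @^ ~@^ @^ # ~@^ @^ ~@^ @^; joining the 24 pieces gives the next term.

@^@^^^#~@^@^~@^@^#~@^@^~@^@^^^#~@^@^~@^@^#~@^@^~@^@^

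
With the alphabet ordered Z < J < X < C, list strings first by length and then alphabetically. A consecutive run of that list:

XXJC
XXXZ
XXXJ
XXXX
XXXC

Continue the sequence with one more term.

Treat XXXC as a base-4 numeral over the given alphabet and add one, carrying through any trailing C's.

XXCZ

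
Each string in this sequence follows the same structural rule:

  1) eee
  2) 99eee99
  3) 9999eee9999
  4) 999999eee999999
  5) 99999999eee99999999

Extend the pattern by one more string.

s(k+1) = 99·s(k)·99, so each term gains 99 as a prefix and 99 as a suffix.
Applying this once more to 99999999eee99999999:

9999999999eee9999999999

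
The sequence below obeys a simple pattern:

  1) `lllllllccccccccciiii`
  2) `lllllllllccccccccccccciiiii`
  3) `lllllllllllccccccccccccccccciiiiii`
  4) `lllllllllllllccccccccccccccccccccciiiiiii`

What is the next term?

Each string has the form l^{2n+3} c^{4n+1} i^{n+2}, where the shown terms are n = 2, 3, 4, 5.
Setting n = 6 gives 15, 25, 8 characters in each block.

lllllllllllllllccccccccccccccccccccccccciiiiiiii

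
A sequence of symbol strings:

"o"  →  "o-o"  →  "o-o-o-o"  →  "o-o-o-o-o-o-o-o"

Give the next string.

s(k+1) = s(k)·-·s(k) — each term doubles the last with '-' between the halves.
One more doubling of o-o-o-o-o-o-o-o gives the answer.

o-o-o-o-o-o-o-o-o-o-o-o-o-o-o-o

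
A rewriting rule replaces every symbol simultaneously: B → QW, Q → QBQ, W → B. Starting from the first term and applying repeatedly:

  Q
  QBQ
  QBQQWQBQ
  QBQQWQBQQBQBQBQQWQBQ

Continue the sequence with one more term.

φ(QBQQWQBQQBQBQBQQWQBQ) expands symbol-by-symbol to QBQ QW QBQ QBQ B QBQ QW QBQ QBQ QW QBQ QW QBQ QW QBQ QBQ B QBQ QW QBQ; joining the 20 pieces gives the next term.

QBQQWQBQQBQBQBQQWQBQQBQQWQBQQWQBQQWQBQQBQBQBQQWQBQ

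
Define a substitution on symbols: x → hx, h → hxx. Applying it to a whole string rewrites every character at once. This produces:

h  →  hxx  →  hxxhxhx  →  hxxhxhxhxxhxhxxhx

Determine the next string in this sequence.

Applying the rule to each of the 17 symbols of hxxhxhxhxxhxhxxhx gives the pieces hxx hx hx hxx hx hxx hx hxx hx hx hxx hx hxx hx hx hxx hx, which concatenate to the answer.

hxxhxhxhxxhxhxxhxhxxhxhxhxxhxhxxhxhxhxxhx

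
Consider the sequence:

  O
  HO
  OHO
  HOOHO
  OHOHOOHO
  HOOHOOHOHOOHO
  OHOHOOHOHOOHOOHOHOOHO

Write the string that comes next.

HOOHOOHOHOOHOOHOHOOHOHOOHOOHOHOOHO

From term 3 onward, concatenate the second-to-last term with the last: O·HO = OHO, HO·OHO = HOOHO, …
Continuing: HOOHOOHOHOOHO · OHOHOOHOHOOHOOHOHOOHO gives term 8.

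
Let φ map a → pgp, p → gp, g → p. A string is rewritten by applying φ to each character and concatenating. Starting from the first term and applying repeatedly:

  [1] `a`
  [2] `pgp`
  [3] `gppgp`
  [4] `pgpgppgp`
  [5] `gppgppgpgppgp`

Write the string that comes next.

pgpgppgpgppgppgpgppgp

φ(gppgppgpgppgp) expands symbol-by-symbol to p gp gp p gp gp p gp p gp gp p gp; joining the 13 pieces gives the next term.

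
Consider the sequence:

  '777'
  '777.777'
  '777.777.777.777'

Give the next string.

Each string is two copies of the previous one joined by '.'.
One more doubling of 777.777.777.777 gives the answer.

777.777.777.777.777.777.777.777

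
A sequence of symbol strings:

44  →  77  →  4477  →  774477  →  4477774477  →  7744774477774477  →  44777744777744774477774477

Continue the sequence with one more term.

This is a Fibonacci-style word recurrence s(k) = s(k−2)·s(k−1): e.g. 44·77 = 4477.
The next term joins 7744774477774477 and 44777744777744774477774477.

774477447777447744777744777744774477774477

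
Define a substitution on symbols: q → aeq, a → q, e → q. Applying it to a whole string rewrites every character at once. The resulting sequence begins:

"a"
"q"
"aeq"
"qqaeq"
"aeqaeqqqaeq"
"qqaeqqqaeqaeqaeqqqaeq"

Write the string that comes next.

Replace each of the 21 characters of qqaeqqqaeqaeqaeqqqaeq in place — aeq aeq q q aeq aeq aeq q q aeq q q aeq q q aeq aeq aeq q q aeq — and concatenate.

aeqaeqqqaeqaeqaeqqqaeqqqaeqqqaeqaeqaeqqqaeq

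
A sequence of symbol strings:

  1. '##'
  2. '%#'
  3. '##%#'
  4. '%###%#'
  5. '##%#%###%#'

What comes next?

%###%###%#%###%#

This is a Fibonacci-style word recurrence s(k) = s(k−2)·s(k−1): e.g. ##·%# = ##%#.
So term 6 is %###%#·##%#%###%#.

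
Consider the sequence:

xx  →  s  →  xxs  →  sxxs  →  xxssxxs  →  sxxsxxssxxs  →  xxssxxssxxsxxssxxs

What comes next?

sxxsxxssxxsxxssxxssxxsxxssxxs

This is a Fibonacci-style word recurrence s(k) = s(k−2)·s(k−1): e.g. xx·s = xxs.
Continuing: sxxsxxssxxs · xxssxxssxxsxxssxxs gives term 8.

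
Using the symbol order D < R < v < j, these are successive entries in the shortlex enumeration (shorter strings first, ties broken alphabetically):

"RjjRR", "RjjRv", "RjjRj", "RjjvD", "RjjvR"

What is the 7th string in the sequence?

Advancing 2 positions from RjjvR through RjjvR → Rjjvv reaches term 7.

Rjjvj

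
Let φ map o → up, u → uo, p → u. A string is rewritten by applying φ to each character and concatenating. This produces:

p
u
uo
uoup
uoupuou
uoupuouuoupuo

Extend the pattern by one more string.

Replace each of the 13 characters of uoupuouuoupuo in place — uo up uo u uo up uo uo up uo u uo up — and concatenate.

uoupuouuoupuououpuouuoup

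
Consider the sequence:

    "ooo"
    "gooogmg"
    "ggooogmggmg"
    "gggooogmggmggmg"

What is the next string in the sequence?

ggggooogmggmggmggmg

s(k+1) = g·s(k)·gmg, so each term gains g as a prefix and gmg as a suffix.
So the next term is g·gggooogmggmggmg·gmg.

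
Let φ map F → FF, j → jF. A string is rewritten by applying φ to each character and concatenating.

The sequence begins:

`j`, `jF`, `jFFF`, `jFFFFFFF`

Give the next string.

Apply φ to jFFFFFFF symbol by symbol: j→jF, F→FF, F→FF, F→FF, F→FF, F→FF, F→FF, F→FF; joined: jF FF FF FF FF FF FF FF.

jFFFFFFFFFFFFFFF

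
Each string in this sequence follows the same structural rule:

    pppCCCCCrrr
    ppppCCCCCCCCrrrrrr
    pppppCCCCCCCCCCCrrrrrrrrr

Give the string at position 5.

Term n consists of n+2 p's, followed by 3n+2 C's, followed by 3n r's (n = 1, 2, …).
At n = 5 the blocks have lengths 7, 17, 15.

pppppppCCCCCCCCCCCCCCCCCrrrrrrrrrrrrrrr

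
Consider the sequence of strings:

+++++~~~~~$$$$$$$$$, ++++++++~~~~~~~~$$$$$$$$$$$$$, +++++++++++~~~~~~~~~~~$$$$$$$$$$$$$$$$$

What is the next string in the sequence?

Reading off run lengths: + runs 5, 8, 11; ~ runs 5, 8, 11; $ runs 9, 13, 17 — each is linear in n, where the shown terms are n = 2, 3, 4.
At n = 5 the blocks have lengths 14, 14, 21.

++++++++++++++~~~~~~~~~~~~~~$$$$$$$$$$$$$$$$$$$$$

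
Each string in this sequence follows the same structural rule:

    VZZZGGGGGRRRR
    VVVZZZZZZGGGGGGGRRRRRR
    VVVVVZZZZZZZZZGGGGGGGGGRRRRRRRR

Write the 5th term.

VVVVVVVVVZZZZZZZZZZZZZZZGGGGGGGGGGGGGRRRRRRRRRRRR

Each string has the form V^{2n-1} Z^{3n} G^{2n+3} R^{2n+2} (n = 1, 2, …).
At n = 5 the blocks have lengths 9, 15, 13, 12.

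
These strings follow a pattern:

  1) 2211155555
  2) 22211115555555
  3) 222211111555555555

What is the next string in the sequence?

2222211111155555555555

Term n consists of n 2's, followed by n+1 1's, followed by 2n+1 5's, where the shown terms are n = 2, 3, 4.
For the next term, n = 5, so the run lengths are 5, 6, 11.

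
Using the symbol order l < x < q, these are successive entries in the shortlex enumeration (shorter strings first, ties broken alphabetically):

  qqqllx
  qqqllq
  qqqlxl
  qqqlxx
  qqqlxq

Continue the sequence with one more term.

Treat qqqlxq as a base-3 numeral over the given alphabet and add one, carrying through any trailing q's.

qqqlql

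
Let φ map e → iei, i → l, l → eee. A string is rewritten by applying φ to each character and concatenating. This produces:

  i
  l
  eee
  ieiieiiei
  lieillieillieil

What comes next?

Applying the rule to each of the 15 symbols of lieillieillieil gives the pieces eee l iei l eee eee l iei l eee eee l iei l eee, which concatenate to the answer.

eeelieileeeeeelieileeeeeelieileee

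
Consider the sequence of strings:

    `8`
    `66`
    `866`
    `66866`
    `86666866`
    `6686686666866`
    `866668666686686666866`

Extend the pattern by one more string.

This is a Fibonacci-style word recurrence s(k) = s(k−2)·s(k−1): e.g. 8·66 = 866.
So term 8 is 6686686666866·866668666686686666866.

6686686666866866668666686686666866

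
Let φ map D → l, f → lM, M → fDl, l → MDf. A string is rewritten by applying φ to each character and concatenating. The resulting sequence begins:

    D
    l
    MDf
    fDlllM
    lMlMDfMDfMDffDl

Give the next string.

Rewriting the 15 symbols of lMlMDfMDfMDffDl one by one yields MDf fDl MDf fDl l lM fDl l lM fDl l lM lM l MDf; concatenated:

MDffDlMDffDlllMfDlllMfDlllMlMlMDf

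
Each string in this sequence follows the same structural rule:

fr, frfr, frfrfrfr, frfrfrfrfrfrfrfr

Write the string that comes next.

s(k+1) = s(k)·s(k) — each term doubles the last.
One more doubling of frfrfrfrfrfrfrfr gives the answer.

frfrfrfrfrfrfrfrfrfrfrfrfrfrfrfr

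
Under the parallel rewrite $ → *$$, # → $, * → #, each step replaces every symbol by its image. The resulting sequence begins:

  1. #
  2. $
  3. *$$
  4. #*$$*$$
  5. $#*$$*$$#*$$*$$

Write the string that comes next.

Rewriting the 15 symbols of $#*$$*$$#*$$*$$ one by one yields *$$ $ # *$$ *$$ # *$$ *$$ $ # *$$ *$$ # *$$ *$$; concatenated:

*$$$#*$$*$$#*$$*$$$#*$$*$$#*$$*$$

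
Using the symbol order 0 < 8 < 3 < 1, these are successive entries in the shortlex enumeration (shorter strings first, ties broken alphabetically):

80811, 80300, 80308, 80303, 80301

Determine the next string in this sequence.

Treat 80301 as a base-4 numeral over the given alphabet and add one, carrying through any trailing 1's.

80380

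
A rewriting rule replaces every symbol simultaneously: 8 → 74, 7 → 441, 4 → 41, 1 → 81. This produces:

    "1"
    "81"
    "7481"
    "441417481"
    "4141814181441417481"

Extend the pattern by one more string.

418141817481418174814141814181441417481

Applying the rule to each of the 19 symbols of 4141814181441417481 gives the pieces 41 81 41 81 74 81 41 81 74 81 41 41 81 41 81 441 41 74 81, which concatenate to the answer.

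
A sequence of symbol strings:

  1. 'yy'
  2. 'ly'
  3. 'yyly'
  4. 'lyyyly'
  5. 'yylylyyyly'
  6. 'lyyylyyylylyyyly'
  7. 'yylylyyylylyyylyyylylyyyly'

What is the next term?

lyyylyyylylyyylyyylylyyylylyyylyyylylyyyly

From term 3 onward, concatenate the second-to-last term with the last: yy·ly = yyly, ly·yyly = lyyyly, …
The next term joins lyyylyyylylyyyly and yylylyyylylyyylyyylylyyyly.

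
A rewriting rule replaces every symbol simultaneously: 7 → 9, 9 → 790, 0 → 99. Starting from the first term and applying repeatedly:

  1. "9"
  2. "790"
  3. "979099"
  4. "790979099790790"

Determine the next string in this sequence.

Applying the rule to each of the 15 symbols of 790979099790790 gives the pieces 9 790 99 790 9 790 99 790 790 9 790 99 9 790 99, which concatenate to the answer.

979099790979099790790979099979099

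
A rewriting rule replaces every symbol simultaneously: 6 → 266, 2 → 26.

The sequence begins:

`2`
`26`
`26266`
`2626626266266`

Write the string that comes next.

2626626266266262662626626626266266

φ(2626626266266) expands symbol-by-symbol to 26 266 26 266 266 26 266 26 266 266 26 266 266; joining the 13 pieces gives the next term.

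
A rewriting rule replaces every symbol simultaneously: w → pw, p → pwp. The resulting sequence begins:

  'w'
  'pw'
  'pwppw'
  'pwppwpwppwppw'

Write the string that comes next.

Rewriting the 13 symbols of pwppwpwppwppw one by one yields pwp pw pwp pwp pw pwp pw pwp pwp pw pwp pwp pw; concatenated:

pwppwpwppwppwpwppwpwppwppwpwppwppw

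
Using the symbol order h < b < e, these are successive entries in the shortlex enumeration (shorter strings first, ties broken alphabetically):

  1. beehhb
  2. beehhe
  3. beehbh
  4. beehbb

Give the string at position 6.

Stepping forward 2 times from beehbb: beehbb → beehbe, then the target.

beeheh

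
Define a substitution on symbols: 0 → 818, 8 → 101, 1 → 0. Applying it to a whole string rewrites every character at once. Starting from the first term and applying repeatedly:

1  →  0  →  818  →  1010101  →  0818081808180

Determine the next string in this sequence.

Rewriting the 13 symbols of 0818081808180 one by one yields 818 101 0 101 818 101 0 101 818 101 0 101 818; concatenated:

818101010181810101018181010101818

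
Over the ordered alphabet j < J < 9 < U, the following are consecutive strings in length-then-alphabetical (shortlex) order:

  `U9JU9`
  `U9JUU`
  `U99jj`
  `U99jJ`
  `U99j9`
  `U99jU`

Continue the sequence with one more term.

The successor of U99jU increments the rightmost position that isn't already U and resets every position after it to j.

U99Jj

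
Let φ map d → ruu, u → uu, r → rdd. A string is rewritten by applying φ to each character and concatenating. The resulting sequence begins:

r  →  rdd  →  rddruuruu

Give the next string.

rddruuruurdduuuurdduuuu

Apply φ to rddruuruu symbol by symbol: r→rdd, d→ruu, d→ruu, r→rdd, u→uu, u→uu, r→rdd, u→uu, u→uu; joined: rdd ruu ruu rdd uu uu rdd uu uu.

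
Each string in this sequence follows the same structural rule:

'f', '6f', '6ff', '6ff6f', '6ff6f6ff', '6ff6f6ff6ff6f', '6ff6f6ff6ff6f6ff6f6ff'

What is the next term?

From term 3 onward, concatenate the last term with the second-to-last: 6f·f = 6ff, 6ff·6f = 6ff6f, …
So term 8 is 6ff6f6ff6ff6f6ff6f6ff·6ff6f6ff6ff6f.

6ff6f6ff6ff6f6ff6f6ff6ff6f6ff6ff6f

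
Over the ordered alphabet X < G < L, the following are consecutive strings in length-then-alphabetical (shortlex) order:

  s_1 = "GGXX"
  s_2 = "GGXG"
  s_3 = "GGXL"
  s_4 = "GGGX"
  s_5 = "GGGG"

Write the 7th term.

Advancing 2 positions from GGGG through GGGG → GGGL reaches term 7.

GGLX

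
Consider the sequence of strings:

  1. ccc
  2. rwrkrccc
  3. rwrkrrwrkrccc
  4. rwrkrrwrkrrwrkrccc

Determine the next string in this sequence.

The strings grow by a fixed prefix rwrkr each time.
So the next term is rwrkr·rwrkrrwrkrrwrkrccc.

rwrkrrwrkrrwrkrrwrkrccc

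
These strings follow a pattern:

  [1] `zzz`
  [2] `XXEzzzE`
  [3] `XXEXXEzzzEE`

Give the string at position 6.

Each term wraps the previous one in XXE on the left and E on the right.
From XXEXXEzzzEE, 3 further steps: XXEXXEzzzEE → XXEXXEXXEzzzEEE → XXEXXEXXEXXEzzzEEEE → (answer).

XXEXXEXXEXXEXXEzzzEEEEE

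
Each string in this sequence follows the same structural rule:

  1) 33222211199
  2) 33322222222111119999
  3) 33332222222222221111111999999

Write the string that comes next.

The n-th term is n+1 3's then 4n 2's then 2n+1 1's then 2n 9's (n = 1, 2, …).
Setting n = 4 gives 5, 16, 9, 8 characters in each block.

33333222222222222222211111111199999999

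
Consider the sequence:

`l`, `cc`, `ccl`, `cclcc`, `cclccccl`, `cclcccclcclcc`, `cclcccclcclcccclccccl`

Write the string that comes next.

From term 3 onward, concatenate the last term with the second-to-last: cc·l = ccl, ccl·cc = cclcc, …
The next term joins cclcccclcclcccclccccl and cclcccclcclcc.

cclcccclcclcccclcccclcclcccclcclcc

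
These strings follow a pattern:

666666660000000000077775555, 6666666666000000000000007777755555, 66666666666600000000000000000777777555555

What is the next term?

666666666666660000000000000000000077777775555555

Reading off run lengths: 6 runs 8, 10, 12; 0 runs 11, 14, 17; 7 runs 4, 5, 6; 5 runs 4, 5, 6 — each is linear in n, where the shown terms are n = 3, 4, 5.
Setting n = 6 gives 14, 20, 7, 7 characters in each block.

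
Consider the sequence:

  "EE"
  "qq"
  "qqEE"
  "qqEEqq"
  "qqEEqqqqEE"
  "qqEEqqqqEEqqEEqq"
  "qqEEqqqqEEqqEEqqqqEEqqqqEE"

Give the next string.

From term 3 onward, concatenate the last term with the second-to-last: qq·EE = qqEE, qqEE·qq = qqEEqq, …
So term 8 is qqEEqqqqEEqqEEqqqqEEqqqqEE·qqEEqqqqEEqqEEqq.

qqEEqqqqEEqqEEqqqqEEqqqqEEqqEEqqqqEEqqEEqq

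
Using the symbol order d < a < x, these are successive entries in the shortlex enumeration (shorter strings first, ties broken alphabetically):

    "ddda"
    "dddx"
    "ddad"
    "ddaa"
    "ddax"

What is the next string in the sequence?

Find the rightmost character of ddax below x, bump it to the next letter, and reset everything to its right to d.

ddxd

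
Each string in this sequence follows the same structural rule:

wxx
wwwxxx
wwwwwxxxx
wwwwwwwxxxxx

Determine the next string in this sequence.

The n-th term is 2n-1 w's then n+1 x's (n = 1, 2, …).
For the next term, n = 5, so the run lengths are 9, 6.

wwwwwwwwwxxxxxx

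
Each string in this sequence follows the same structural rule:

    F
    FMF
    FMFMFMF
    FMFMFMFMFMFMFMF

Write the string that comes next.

FMFMFMFMFMFMFMFMFMFMFMFMFMFMFMF

Each string is two copies of the previous one joined by 'M'.
One more doubling of FMFMFMFMFMFMFMF gives the answer.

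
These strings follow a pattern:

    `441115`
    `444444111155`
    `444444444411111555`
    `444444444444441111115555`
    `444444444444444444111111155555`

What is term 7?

Term n consists of 4n-2 4's, followed by n+2 1's, followed by n 5's (n = 1, 2, …).
For term 7, n = 7, so the run lengths are 26, 9, 7.

444444444444444444444444441111111115555555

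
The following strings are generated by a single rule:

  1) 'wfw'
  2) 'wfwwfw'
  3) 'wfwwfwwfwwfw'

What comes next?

Every step duplicates the string.
Doubling wfwwfwwfwwfw:

wfwwfwwfwwfwwfwwfwwfwwfw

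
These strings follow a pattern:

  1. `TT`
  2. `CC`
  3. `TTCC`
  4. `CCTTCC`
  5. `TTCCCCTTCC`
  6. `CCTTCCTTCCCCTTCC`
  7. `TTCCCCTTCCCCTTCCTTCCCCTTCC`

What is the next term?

CCTTCCTTCCCCTTCCTTCCCCTTCCCCTTCCTTCCCCTTCC

From term 3 onward, concatenate the second-to-last term with the last: TT·CC = TTCC, CC·TTCC = CCTTCC, …
Continuing: CCTTCCTTCCCCTTCC · TTCCCCTTCCCCTTCCTTCCCCTTCC gives term 8.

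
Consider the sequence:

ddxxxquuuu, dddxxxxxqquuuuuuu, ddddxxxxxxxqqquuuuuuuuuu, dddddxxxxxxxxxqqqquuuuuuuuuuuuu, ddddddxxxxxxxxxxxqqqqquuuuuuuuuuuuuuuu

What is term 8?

dddddddddxxxxxxxxxxxxxxxxxqqqqqqqquuuuuuuuuuuuuuuuuuuuuuuuu

The n-th term is n+1 d's then 2n+1 x's then n q's then 3n+1 u's (n = 1, 2, …).
At n = 8 the blocks have lengths 9, 17, 8, 25.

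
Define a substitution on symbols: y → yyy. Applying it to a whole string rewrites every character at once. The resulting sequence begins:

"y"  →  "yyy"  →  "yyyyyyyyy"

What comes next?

Expanding yyyyyyyyy: y→yyy, y→yyy, y→yyy, y→yyy, y→yyy, y→yyy, y→yyy, y→yyy, y→yyy. Concatenated: yyy yyy yyy yyy yyy yyy yyy yyy yyy.

yyyyyyyyyyyyyyyyyyyyyyyyyyy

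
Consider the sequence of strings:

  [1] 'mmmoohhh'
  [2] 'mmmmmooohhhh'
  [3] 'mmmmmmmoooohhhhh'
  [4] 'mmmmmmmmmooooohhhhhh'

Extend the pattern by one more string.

Term n consists of 2n+1 m's, followed by n+1 o's, followed by n+2 h's (n = 1, 2, …).
Setting n = 5 gives 11, 6, 7 characters in each block.

mmmmmmmmmmmoooooohhhhhhh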